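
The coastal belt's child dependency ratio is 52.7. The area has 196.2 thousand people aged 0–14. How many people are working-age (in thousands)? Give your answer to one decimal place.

Youth dependency ratio = youth / working-age × 100
52.7 = 196.2 / W × 100
⇒ 372.3

Working-age: 372.3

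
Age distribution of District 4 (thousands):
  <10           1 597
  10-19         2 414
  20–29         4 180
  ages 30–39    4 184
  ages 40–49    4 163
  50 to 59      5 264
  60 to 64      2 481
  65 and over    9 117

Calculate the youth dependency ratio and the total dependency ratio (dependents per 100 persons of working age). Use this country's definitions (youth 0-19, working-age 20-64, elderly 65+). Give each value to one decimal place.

Youth dependency ratio: 19.8
Total dependency ratio: 64.8

0–19: 1 597 + 2 414 = 4 011
20–64: 4 180 + 4 184 + 4 163 + 5 264 + 2 481 = 20 272
65+: 9 117
Youth dependency ratio = 4 011 / 20 272 × 100 = 19.8
Total dependency ratio = (4 011 + 9 117) / 20 272 × 100 = 13 128 / 20 272 × 100 = 64.8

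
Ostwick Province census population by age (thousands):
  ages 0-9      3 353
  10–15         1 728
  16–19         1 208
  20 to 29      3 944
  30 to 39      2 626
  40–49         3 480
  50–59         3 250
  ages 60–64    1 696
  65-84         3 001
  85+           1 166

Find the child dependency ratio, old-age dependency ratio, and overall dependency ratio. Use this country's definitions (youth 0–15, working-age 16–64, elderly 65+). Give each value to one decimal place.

0–15: 3 353 + 1 728 = 5 081
16–64: 1 208 + 3 944 + 2 626 + 3 480 + 3 250 + 1 696 = 16 204
65+: 3 001 + 1 166 = 4 167
Youth dependency ratio = 5 081 / 16 204 × 100 = 31.4
Old-age dependency ratio = 4 167 / 16 204 × 100 = 25.7
Total dependency ratio = (5 081 + 4 167) / 16 204 × 100 = 9 248 / 16 204 × 100 = 57.1

Youth dependency ratio: 31.4
Old-age dependency ratio: 25.7
Total dependency ratio: 57.1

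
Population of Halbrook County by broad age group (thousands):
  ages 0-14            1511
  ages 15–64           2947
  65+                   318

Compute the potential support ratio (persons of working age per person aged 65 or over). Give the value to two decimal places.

Potential support ratio = 2947 / 318 = 9.27

Potential support ratio: 9.27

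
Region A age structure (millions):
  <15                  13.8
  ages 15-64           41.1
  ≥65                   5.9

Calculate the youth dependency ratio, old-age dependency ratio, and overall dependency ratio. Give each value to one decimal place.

Youth dependency ratio: 33.6
Old-age dependency ratio: 14.4
Total dependency ratio: 47.9

Youth dependency ratio = 13.8 / 41.1 × 100 = 33.6
Old-age dependency ratio = 5.9 / 41.1 × 100 = 14.4
Total dependency ratio = (13.8 + 5.9) / 41.1 × 100 = 19.7 / 41.1 × 100 = 47.9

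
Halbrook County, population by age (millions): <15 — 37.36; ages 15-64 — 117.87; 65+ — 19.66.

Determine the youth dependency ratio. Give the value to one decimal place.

Youth dependency ratio = 37.36 / 117.87 × 100 = 31.7

Youth dependency ratio: 31.7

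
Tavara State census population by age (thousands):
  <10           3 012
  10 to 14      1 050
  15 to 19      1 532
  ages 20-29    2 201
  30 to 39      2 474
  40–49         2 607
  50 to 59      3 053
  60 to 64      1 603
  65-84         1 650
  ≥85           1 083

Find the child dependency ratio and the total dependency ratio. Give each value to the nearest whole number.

0–14: 3 012 + 1 050 = 4 062
15–64: 1 532 + 2 201 + 2 474 + 2 607 + 3 053 + 1 603 = 13 470
65+: 1 650 + 1 083 = 2 733
Youth dependency ratio = 4 062 / 13 470 × 100 = 30
Total dependency ratio = (4 062 + 2 733) / 13 470 × 100 = 6 795 / 13 470 × 100 = 50

Youth dependency ratio: 30
Total dependency ratio: 50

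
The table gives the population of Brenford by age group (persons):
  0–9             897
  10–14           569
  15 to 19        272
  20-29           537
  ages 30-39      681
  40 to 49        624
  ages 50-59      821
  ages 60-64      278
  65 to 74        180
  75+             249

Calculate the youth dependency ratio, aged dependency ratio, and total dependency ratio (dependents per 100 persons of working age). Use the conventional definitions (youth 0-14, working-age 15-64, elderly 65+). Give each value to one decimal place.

Youth dependency ratio: 45.6
Old-age dependency ratio: 13.4
Total dependency ratio: 59.0

0–14: 897 + 569 = 1,466
15–64: 272 + 537 + 681 + 624 + 821 + 278 = 3,213
65+: 180 + 249 = 429
Youth dependency ratio = 1,466 / 3,213 × 100 = 45.6
Old-age dependency ratio = 429 / 3,213 × 100 = 13.4
Total dependency ratio = (1,466 + 429) / 3,213 × 100 = 1,895 / 3,213 × 100 = 59.0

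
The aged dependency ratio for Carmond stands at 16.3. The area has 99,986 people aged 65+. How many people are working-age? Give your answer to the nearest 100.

Working-age: 613,400

Old-age dependency ratio = elderly / working-age × 100
16.3 = 99,986 / W × 100
⇒ 613,400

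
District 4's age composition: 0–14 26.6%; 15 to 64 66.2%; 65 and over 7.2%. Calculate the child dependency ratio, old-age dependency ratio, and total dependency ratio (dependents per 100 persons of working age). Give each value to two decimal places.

Youth dependency ratio: 40.18
Old-age dependency ratio: 10.88
Total dependency ratio: 51.06

Youth dependency ratio = 26.6 / 66.2 × 100 = 40.18
Old-age dependency ratio = 7.2 / 66.2 × 100 = 10.88
Total dependency ratio = (26.6 + 7.2) / 66.2 × 100 = 33.8 / 66.2 × 100 = 51.06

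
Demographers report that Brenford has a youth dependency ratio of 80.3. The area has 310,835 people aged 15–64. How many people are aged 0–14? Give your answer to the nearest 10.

Youth dependency ratio = youth / working-age × 100
80.3 = Y / 310,835 × 100
⇒ 249,600

Aged 0–14: 249,600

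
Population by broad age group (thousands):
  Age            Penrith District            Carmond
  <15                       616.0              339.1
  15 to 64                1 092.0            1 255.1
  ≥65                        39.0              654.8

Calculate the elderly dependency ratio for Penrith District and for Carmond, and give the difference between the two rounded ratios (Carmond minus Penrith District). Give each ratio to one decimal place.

Penrith District: 3.6
Carmond: 52.2
Difference: +48.6

Penrith District: 39.0 / 1 092.0 × 100 = 3.6
Carmond: 654.8 / 1 255.1 × 100 = 52.2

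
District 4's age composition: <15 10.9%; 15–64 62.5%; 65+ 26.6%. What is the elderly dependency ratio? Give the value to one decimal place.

Old-age dependency ratio: 42.6

Old-age dependency ratio = 26.6 / 62.5 × 100 = 42.6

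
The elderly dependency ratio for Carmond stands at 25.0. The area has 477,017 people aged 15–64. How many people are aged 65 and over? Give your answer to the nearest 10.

Aged 65 and over: 119,250

Old-age dependency ratio = elderly / working-age × 100
25.0 = E / 477,017 × 100
⇒ 119,250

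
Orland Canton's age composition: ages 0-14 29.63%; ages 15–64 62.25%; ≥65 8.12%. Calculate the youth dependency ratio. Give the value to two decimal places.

Youth dependency ratio = 29.63 / 62.25 × 100 = 47.60

Youth dependency ratio: 47.60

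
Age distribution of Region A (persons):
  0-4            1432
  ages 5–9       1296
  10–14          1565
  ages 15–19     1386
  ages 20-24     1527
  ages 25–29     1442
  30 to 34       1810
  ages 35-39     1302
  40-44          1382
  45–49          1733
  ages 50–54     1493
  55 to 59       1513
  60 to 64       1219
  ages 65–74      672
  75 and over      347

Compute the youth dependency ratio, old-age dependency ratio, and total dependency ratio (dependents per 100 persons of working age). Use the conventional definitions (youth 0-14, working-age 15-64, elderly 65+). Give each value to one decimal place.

Youth dependency ratio: 29.0
Old-age dependency ratio: 6.9
Total dependency ratio: 35.9

0–14: 1432 + 1296 + 1565 = 4293
15–64: 1386 + 1527 + 1442 + 1810 + 1302 + 1382 + 1733 + 1493 + 1513 + 1219 = 14807
65+: 672 + 347 = 1019
Youth dependency ratio = 4293 / 14807 × 100 = 29.0
Old-age dependency ratio = 1019 / 14807 × 100 = 6.9
Total dependency ratio = (4293 + 1019) / 14807 × 100 = 5312 / 14807 × 100 = 35.9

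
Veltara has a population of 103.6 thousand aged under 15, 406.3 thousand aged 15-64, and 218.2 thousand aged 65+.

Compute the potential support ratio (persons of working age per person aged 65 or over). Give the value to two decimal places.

Potential support ratio: 1.86

Potential support ratio = 406.3 / 218.2 = 1.86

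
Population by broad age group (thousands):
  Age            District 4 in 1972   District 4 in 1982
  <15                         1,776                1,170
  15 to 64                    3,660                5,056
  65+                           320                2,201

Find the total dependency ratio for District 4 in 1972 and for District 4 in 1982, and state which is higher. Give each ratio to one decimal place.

District 4 in 1972: 57.3
District 4 in 1982: 66.7
Higher: District 4 in 1982

District 4 in 1972: (1,776 + 320) / 3,660 × 100 = 2,096 / 3,660 × 100 = 57.3
District 4 in 1982: (1,170 + 2,201) / 5,056 × 100 = 3,371 / 5,056 × 100 = 66.7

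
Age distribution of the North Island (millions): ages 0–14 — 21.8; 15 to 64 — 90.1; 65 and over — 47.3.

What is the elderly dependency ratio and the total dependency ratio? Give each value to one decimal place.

Old-age dependency ratio = 47.3 / 90.1 × 100 = 52.5
Total dependency ratio = (21.8 + 47.3) / 90.1 × 100 = 69.1 / 90.1 × 100 = 76.7

Old-age dependency ratio: 52.5
Total dependency ratio: 76.7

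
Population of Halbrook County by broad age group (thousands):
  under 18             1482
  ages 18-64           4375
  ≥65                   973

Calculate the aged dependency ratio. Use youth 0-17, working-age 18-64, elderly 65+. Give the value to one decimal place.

Old-age dependency ratio: 22.2

Old-age dependency ratio = 973 / 4375 × 100 = 22.2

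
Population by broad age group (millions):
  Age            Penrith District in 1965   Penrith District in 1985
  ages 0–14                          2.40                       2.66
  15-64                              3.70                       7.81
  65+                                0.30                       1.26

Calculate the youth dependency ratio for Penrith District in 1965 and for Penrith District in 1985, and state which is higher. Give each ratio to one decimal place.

Penrith District in 1965: 2.40 / 3.70 × 100 = 64.9
Penrith District in 1985: 2.66 / 7.81 × 100 = 34.1

Penrith District in 1965: 64.9
Penrith District in 1985: 34.1
Higher: Penrith District in 1965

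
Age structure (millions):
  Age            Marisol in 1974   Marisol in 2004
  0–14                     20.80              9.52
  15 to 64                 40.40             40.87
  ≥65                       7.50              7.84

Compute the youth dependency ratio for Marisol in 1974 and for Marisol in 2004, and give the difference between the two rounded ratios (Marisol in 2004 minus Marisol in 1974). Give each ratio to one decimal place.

Marisol in 1974: 20.80 / 40.40 × 100 = 51.5
Marisol in 2004: 9.52 / 40.87 × 100 = 23.3

Marisol in 1974: 51.5
Marisol in 2004: 23.3
Difference: -28.2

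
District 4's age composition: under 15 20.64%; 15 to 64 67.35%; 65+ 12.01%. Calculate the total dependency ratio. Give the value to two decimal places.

Total dependency ratio: 48.48

Total dependency ratio = (20.64 + 12.01) / 67.35 × 100 = 32.65 / 67.35 × 100 = 48.48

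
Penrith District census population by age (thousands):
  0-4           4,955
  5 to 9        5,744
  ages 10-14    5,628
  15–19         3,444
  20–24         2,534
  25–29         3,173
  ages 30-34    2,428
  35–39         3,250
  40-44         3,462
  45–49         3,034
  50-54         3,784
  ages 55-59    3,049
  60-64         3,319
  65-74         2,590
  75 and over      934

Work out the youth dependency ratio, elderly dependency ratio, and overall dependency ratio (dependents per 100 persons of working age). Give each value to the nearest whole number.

0–14: 4,955 + 5,744 + 5,628 = 16,327
15–64: 3,444 + 2,534 + 3,173 + 2,428 + 3,250 + 3,462 + 3,034 + 3,784 + 3,049 + 3,319 = 31,477
65+: 2,590 + 934 = 3,524
Youth dependency ratio = 16,327 / 31,477 × 100 = 52
Old-age dependency ratio = 3,524 / 31,477 × 100 = 11
Total dependency ratio = (16,327 + 3,524) / 31,477 × 100 = 19,851 / 31,477 × 100 = 63

Youth dependency ratio: 52
Old-age dependency ratio: 11
Total dependency ratio: 63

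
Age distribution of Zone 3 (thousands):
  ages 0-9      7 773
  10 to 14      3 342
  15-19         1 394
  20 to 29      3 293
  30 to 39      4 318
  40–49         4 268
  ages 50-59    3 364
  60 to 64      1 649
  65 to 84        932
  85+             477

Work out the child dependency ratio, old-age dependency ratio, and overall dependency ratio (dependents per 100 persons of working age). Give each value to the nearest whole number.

Youth dependency ratio: 61
Old-age dependency ratio: 8
Total dependency ratio: 68

0–14: 7 773 + 3 342 = 11 115
15–64: 1 394 + 3 293 + 4 318 + 4 268 + 3 364 + 1 649 = 18 286
65+: 932 + 477 = 1 409
Youth dependency ratio = 11 115 / 18 286 × 100 = 61
Old-age dependency ratio = 1 409 / 18 286 × 100 = 8
Total dependency ratio = (11 115 + 1 409) / 18 286 × 100 = 12 524 / 18 286 × 100 = 68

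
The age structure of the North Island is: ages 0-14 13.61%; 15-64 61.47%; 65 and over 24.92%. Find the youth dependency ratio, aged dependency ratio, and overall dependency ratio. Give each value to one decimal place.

Youth dependency ratio: 22.1
Old-age dependency ratio: 40.5
Total dependency ratio: 62.7

Youth dependency ratio = 13.61 / 61.47 × 100 = 22.1
Old-age dependency ratio = 24.92 / 61.47 × 100 = 40.5
Total dependency ratio = (13.61 + 24.92) / 61.47 × 100 = 38.53 / 61.47 × 100 = 62.7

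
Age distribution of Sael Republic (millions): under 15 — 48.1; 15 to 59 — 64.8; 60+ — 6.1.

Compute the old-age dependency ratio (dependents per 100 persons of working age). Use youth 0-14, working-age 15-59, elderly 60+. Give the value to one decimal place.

Old-age dependency ratio: 9.4

Old-age dependency ratio = 6.1 / 64.8 × 100 = 9.4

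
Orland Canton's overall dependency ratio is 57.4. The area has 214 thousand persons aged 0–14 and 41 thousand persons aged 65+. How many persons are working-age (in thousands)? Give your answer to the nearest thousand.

Total dependency ratio = (youth + elderly) / working-age × 100
57.4 = (214 + 41) / W × 100
⇒ 444

Working-age: 444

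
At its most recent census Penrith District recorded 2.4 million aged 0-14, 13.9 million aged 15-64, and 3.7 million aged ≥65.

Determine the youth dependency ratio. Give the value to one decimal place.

Youth dependency ratio = 2.4 / 13.9 × 100 = 17.3

Youth dependency ratio: 17.3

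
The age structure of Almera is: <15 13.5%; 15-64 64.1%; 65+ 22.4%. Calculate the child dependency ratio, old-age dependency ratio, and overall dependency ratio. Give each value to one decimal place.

Youth dependency ratio: 21.1
Old-age dependency ratio: 34.9
Total dependency ratio: 56.0

Youth dependency ratio = 13.5 / 64.1 × 100 = 21.1
Old-age dependency ratio = 22.4 / 64.1 × 100 = 34.9
Total dependency ratio = (13.5 + 22.4) / 64.1 × 100 = 35.9 / 64.1 × 100 = 56.0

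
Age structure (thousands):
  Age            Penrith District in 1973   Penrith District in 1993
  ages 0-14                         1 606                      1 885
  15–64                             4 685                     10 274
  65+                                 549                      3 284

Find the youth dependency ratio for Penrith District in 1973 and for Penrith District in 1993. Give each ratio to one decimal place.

Penrith District in 1973: 1 606 / 4 685 × 100 = 34.3
Penrith District in 1993: 1 885 / 10 274 × 100 = 18.3

Penrith District in 1973: 34.3
Penrith District in 1993: 18.3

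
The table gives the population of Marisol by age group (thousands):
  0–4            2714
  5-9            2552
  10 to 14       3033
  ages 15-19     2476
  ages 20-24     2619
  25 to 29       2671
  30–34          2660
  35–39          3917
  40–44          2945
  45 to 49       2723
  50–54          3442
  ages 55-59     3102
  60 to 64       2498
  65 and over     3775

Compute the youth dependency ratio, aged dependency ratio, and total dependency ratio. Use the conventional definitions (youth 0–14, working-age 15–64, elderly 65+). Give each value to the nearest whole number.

Youth dependency ratio: 29
Old-age dependency ratio: 13
Total dependency ratio: 42

0–14: 2714 + 2552 + 3033 = 8299
15–64: 2476 + 2619 + 2671 + 2660 + 3917 + 2945 + 2723 + 3442 + 3102 + 2498 = 29053
65+: 3775
Youth dependency ratio = 8299 / 29053 × 100 = 29
Old-age dependency ratio = 3775 / 29053 × 100 = 13
Total dependency ratio = (8299 + 3775) / 29053 × 100 = 12074 / 29053 × 100 = 42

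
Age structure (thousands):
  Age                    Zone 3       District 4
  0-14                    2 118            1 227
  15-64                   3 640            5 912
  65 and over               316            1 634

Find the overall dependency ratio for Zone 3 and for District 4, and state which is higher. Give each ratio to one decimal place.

Zone 3: (2 118 + 316) / 3 640 × 100 = 2 434 / 3 640 × 100 = 66.9
District 4: (1 227 + 1 634) / 5 912 × 100 = 2 861 / 5 912 × 100 = 48.4

Zone 3: 66.9
District 4: 48.4
Higher: Zone 3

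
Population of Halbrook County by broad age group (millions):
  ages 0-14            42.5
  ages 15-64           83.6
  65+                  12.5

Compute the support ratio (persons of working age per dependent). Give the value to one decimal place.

Support ratio = 83.6 / (42.5 + 12.5) = 83.6 / 55.0 = 1.5

Support ratio: 1.5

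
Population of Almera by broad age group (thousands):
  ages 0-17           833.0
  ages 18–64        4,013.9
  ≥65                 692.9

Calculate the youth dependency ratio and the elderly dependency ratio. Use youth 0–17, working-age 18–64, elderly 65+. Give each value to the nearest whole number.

Youth dependency ratio: 21
Old-age dependency ratio: 17

Youth dependency ratio = 833.0 / 4,013.9 × 100 = 21
Old-age dependency ratio = 692.9 / 4,013.9 × 100 = 17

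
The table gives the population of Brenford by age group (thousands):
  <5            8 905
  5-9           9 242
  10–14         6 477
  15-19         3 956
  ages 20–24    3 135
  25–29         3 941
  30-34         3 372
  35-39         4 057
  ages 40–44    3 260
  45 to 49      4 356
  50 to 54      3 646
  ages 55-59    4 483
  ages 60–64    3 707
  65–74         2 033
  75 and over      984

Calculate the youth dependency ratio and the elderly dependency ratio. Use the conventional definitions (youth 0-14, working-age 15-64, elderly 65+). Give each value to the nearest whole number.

0–14: 8 905 + 9 242 + 6 477 = 24 624
15–64: 3 956 + 3 135 + 3 941 + 3 372 + 4 057 + 3 260 + 4 356 + 3 646 + 4 483 + 3 707 = 37 913
65+: 2 033 + 984 = 3 017
Youth dependency ratio = 24 624 / 37 913 × 100 = 65
Old-age dependency ratio = 3 017 / 37 913 × 100 = 8

Youth dependency ratio: 65
Old-age dependency ratio: 8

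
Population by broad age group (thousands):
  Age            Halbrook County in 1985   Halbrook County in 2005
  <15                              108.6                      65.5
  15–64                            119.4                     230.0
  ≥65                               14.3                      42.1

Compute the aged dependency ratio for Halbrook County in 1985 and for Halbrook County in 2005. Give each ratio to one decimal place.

Halbrook County in 1985: 12.0
Halbrook County in 2005: 18.3

Halbrook County in 1985: 14.3 / 119.4 × 100 = 12.0
Halbrook County in 2005: 42.1 / 230.0 × 100 = 18.3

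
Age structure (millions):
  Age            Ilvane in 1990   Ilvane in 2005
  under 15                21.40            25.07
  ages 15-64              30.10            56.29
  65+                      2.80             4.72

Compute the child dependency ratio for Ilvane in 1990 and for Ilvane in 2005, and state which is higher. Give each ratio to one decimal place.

Ilvane in 1990: 21.40 / 30.10 × 100 = 71.1
Ilvane in 2005: 25.07 / 56.29 × 100 = 44.5

Ilvane in 1990: 71.1
Ilvane in 2005: 44.5
Higher: Ilvane in 1990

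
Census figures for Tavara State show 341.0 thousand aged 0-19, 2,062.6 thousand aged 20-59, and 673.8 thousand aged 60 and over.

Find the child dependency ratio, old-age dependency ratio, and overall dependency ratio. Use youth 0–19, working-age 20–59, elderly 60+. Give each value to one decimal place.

Youth dependency ratio: 16.5
Old-age dependency ratio: 32.7
Total dependency ratio: 49.2

Youth dependency ratio = 341.0 / 2,062.6 × 100 = 16.5
Old-age dependency ratio = 673.8 / 2,062.6 × 100 = 32.7
Total dependency ratio = (341.0 + 673.8) / 2,062.6 × 100 = 1,014.8 / 2,062.6 × 100 = 49.2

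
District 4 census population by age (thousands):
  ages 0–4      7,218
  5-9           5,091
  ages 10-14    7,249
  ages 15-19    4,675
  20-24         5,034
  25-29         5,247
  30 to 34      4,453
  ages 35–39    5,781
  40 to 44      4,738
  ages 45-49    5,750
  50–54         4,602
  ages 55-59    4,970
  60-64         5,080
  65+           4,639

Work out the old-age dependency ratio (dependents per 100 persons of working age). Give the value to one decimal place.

0–14: 7,218 + 5,091 + 7,249 = 19,558
15–64: 4,675 + 5,034 + 5,247 + 4,453 + 5,781 + 4,738 + 5,750 + 4,602 + 4,970 + 5,080 = 50,330
65+: 4,639
Old-age dependency ratio = 4,639 / 50,330 × 100 = 9.2

Old-age dependency ratio: 9.2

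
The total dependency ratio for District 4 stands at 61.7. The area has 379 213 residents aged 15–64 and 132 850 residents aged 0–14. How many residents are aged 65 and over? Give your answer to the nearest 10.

Total dependency ratio = (youth + elderly) / working-age × 100
61.7 = (132 850 + E) / 379 213 × 100
⇒ 101 120

Aged 65 and over: 101 120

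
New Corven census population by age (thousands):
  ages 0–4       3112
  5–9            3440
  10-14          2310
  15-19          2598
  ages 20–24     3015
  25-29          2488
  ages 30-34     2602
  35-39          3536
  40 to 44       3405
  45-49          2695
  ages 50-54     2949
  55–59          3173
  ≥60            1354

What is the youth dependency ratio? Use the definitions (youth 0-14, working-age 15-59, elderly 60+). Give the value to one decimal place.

0–14: 3112 + 3440 + 2310 = 8862
15–59: 2598 + 3015 + 2488 + 2602 + 3536 + 3405 + 2695 + 2949 + 3173 = 26461
60+: 1354
Youth dependency ratio = 8862 / 26461 × 100 = 33.5

Youth dependency ratio: 33.5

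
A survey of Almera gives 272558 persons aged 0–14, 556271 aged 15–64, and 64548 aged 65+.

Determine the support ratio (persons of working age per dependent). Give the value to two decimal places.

Support ratio = 556271 / (272558 + 64548) = 556271 / 337106 = 1.65

Support ratio: 1.65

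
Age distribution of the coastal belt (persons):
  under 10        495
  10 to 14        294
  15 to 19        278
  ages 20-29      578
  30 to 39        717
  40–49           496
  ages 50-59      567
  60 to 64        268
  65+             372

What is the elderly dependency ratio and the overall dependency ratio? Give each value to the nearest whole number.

Old-age dependency ratio: 13
Total dependency ratio: 40

0–14: 495 + 294 = 789
15–64: 278 + 578 + 717 + 496 + 567 + 268 = 2904
65+: 372
Old-age dependency ratio = 372 / 2904 × 100 = 13
Total dependency ratio = (789 + 372) / 2904 × 100 = 1161 / 2904 × 100 = 40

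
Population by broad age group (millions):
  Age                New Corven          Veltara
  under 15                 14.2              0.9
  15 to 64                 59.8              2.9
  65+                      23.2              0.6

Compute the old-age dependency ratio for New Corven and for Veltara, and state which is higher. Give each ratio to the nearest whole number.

New Corven: 39
Veltara: 21
Higher: New Corven

New Corven: 23.2 / 59.8 × 100 = 39
Veltara: 0.6 / 2.9 × 100 = 21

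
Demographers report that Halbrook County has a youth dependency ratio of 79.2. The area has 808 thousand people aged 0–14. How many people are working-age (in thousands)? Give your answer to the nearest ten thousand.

Youth dependency ratio = youth / working-age × 100
79.2 = 808 / W × 100
⇒ 1 020

Working-age: 1 020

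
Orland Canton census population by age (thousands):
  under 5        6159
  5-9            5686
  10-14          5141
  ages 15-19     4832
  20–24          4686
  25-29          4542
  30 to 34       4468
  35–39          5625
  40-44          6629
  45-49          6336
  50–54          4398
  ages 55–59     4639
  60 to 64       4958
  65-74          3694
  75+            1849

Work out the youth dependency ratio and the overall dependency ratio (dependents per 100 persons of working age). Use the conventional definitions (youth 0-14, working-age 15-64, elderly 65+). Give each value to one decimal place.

0–14: 6159 + 5686 + 5141 = 16986
15–64: 4832 + 4686 + 4542 + 4468 + 5625 + 6629 + 6336 + 4398 + 4639 + 4958 = 51113
65+: 3694 + 1849 = 5543
Youth dependency ratio = 16986 / 51113 × 100 = 33.2
Total dependency ratio = (16986 + 5543) / 51113 × 100 = 22529 / 51113 × 100 = 44.1

Youth dependency ratio: 33.2
Total dependency ratio: 44.1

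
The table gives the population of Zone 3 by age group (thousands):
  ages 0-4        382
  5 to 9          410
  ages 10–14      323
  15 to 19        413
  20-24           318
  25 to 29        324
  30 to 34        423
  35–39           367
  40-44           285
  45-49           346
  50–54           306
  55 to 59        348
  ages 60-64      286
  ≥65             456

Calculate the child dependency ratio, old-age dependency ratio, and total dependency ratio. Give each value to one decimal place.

0–14: 382 + 410 + 323 = 1,115
15–64: 413 + 318 + 324 + 423 + 367 + 285 + 346 + 306 + 348 + 286 = 3,416
65+: 456
Youth dependency ratio = 1,115 / 3,416 × 100 = 32.6
Old-age dependency ratio = 456 / 3,416 × 100 = 13.3
Total dependency ratio = (1,115 + 456) / 3,416 × 100 = 1,571 / 3,416 × 100 = 46.0

Youth dependency ratio: 32.6
Old-age dependency ratio: 13.3
Total dependency ratio: 46.0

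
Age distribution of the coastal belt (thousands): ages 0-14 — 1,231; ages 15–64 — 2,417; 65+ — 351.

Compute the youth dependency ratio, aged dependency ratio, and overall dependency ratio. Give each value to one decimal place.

Youth dependency ratio = 1,231 / 2,417 × 100 = 50.9
Old-age dependency ratio = 351 / 2,417 × 100 = 14.5
Total dependency ratio = (1,231 + 351) / 2,417 × 100 = 1,582 / 2,417 × 100 = 65.5

Youth dependency ratio: 50.9
Old-age dependency ratio: 14.5
Total dependency ratio: 65.5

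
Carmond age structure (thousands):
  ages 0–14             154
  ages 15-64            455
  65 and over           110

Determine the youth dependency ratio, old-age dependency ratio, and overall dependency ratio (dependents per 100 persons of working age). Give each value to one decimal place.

Youth dependency ratio = 154 / 455 × 100 = 33.8
Old-age dependency ratio = 110 / 455 × 100 = 24.2
Total dependency ratio = (154 + 110) / 455 × 100 = 264 / 455 × 100 = 58.0

Youth dependency ratio: 33.8
Old-age dependency ratio: 24.2
Total dependency ratio: 58.0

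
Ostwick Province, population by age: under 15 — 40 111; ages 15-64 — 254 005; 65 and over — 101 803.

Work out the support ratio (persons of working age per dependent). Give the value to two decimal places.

Support ratio = 254 005 / (40 111 + 101 803) = 254 005 / 141 914 = 1.79

Support ratio: 1.79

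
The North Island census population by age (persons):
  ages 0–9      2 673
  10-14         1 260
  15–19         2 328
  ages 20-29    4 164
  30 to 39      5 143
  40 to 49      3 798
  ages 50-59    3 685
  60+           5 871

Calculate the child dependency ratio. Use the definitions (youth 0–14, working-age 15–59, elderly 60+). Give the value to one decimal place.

0–14: 2 673 + 1 260 = 3 933
15–59: 2 328 + 4 164 + 5 143 + 3 798 + 3 685 = 19 118
60+: 5 871
Youth dependency ratio = 3 933 / 19 118 × 100 = 20.6

Youth dependency ratio: 20.6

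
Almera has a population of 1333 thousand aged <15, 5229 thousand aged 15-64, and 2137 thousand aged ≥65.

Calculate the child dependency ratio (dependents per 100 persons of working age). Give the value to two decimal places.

Youth dependency ratio = 1333 / 5229 × 100 = 25.49

Youth dependency ratio: 25.49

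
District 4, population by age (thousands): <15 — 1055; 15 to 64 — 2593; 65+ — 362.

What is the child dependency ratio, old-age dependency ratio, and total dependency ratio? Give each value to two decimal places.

Youth dependency ratio = 1055 / 2593 × 100 = 40.69
Old-age dependency ratio = 362 / 2593 × 100 = 13.96
Total dependency ratio = (1055 + 362) / 2593 × 100 = 1417 / 2593 × 100 = 54.65

Youth dependency ratio: 40.69
Old-age dependency ratio: 13.96
Total dependency ratio: 54.65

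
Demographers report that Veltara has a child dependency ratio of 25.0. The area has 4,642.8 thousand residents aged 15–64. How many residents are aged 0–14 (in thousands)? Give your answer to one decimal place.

Youth dependency ratio = youth / working-age × 100
25.0 = Y / 4,642.8 × 100
⇒ 1,160.7

Aged 0–14: 1,160.7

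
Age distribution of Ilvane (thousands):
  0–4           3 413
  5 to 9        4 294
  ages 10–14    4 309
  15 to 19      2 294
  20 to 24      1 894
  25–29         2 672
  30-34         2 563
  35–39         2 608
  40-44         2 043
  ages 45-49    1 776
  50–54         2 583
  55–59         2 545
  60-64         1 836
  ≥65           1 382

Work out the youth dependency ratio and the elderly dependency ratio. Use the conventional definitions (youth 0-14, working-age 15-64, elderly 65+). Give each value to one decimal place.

Youth dependency ratio: 52.7
Old-age dependency ratio: 6.1

0–14: 3 413 + 4 294 + 4 309 = 12 016
15–64: 2 294 + 1 894 + 2 672 + 2 563 + 2 608 + 2 043 + 1 776 + 2 583 + 2 545 + 1 836 = 22 814
65+: 1 382
Youth dependency ratio = 12 016 / 22 814 × 100 = 52.7
Old-age dependency ratio = 1 382 / 22 814 × 100 = 6.1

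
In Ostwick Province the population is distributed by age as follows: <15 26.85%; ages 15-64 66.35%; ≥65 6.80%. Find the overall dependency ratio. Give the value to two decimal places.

Total dependency ratio: 50.72

Total dependency ratio = (26.85 + 6.80) / 66.35 × 100 = 33.65 / 66.35 × 100 = 50.72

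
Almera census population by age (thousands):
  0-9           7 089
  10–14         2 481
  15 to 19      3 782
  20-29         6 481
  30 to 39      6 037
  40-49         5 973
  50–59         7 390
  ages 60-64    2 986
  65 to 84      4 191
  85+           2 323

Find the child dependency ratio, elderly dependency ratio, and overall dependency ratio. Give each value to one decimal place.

Youth dependency ratio: 29.3
Old-age dependency ratio: 20.0
Total dependency ratio: 49.3

0–14: 7 089 + 2 481 = 9 570
15–64: 3 782 + 6 481 + 6 037 + 5 973 + 7 390 + 2 986 = 32 649
65+: 4 191 + 2 323 = 6 514
Youth dependency ratio = 9 570 / 32 649 × 100 = 29.3
Old-age dependency ratio = 6 514 / 32 649 × 100 = 20.0
Total dependency ratio = (9 570 + 6 514) / 32 649 × 100 = 16 084 / 32 649 × 100 = 49.3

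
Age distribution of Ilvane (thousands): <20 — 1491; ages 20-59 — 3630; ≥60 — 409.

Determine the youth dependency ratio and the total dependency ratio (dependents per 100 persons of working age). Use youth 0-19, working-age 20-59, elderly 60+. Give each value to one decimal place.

Youth dependency ratio: 41.1
Total dependency ratio: 52.3

Youth dependency ratio = 1491 / 3630 × 100 = 41.1
Total dependency ratio = (1491 + 409) / 3630 × 100 = 1900 / 3630 × 100 = 52.3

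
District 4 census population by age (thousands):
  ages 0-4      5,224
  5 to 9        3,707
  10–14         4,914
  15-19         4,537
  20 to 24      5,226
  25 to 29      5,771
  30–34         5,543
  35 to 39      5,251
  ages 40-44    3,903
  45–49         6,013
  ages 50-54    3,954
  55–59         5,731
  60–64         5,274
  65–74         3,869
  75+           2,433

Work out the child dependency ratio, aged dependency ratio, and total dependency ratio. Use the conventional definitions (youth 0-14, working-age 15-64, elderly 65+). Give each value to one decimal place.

Youth dependency ratio: 27.0
Old-age dependency ratio: 12.3
Total dependency ratio: 39.3

0–14: 5,224 + 3,707 + 4,914 = 13,845
15–64: 4,537 + 5,226 + 5,771 + 5,543 + 5,251 + 3,903 + 6,013 + 3,954 + 5,731 + 5,274 = 51,203
65+: 3,869 + 2,433 = 6,302
Youth dependency ratio = 13,845 / 51,203 × 100 = 27.0
Old-age dependency ratio = 6,302 / 51,203 × 100 = 12.3
Total dependency ratio = (13,845 + 6,302) / 51,203 × 100 = 20,147 / 51,203 × 100 = 39.3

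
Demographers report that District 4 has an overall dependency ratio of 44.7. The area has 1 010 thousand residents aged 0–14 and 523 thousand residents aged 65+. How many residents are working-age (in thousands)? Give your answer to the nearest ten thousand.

Total dependency ratio = (youth + elderly) / working-age × 100
44.7 = (1 010 + 523) / W × 100
⇒ 3 430

Working-age: 3 430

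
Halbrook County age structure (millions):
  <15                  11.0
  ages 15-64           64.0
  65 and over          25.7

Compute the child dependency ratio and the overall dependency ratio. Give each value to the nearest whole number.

Youth dependency ratio: 17
Total dependency ratio: 57

Youth dependency ratio = 11.0 / 64.0 × 100 = 17
Total dependency ratio = (11.0 + 25.7) / 64.0 × 100 = 36.7 / 64.0 × 100 = 57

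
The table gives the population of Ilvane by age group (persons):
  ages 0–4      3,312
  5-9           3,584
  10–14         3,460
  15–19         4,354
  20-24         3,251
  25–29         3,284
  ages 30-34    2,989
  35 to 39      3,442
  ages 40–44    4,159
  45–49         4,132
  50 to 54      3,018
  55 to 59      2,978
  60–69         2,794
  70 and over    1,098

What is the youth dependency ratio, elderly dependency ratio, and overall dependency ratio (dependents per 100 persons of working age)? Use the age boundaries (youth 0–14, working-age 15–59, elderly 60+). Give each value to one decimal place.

Youth dependency ratio: 32.8
Old-age dependency ratio: 12.3
Total dependency ratio: 45.1

0–14: 3,312 + 3,584 + 3,460 = 10,356
15–59: 4,354 + 3,251 + 3,284 + 2,989 + 3,442 + 4,159 + 4,132 + 3,018 + 2,978 = 31,607
60+: 2,794 + 1,098 = 3,892
Youth dependency ratio = 10,356 / 31,607 × 100 = 32.8
Old-age dependency ratio = 3,892 / 31,607 × 100 = 12.3
Total dependency ratio = (10,356 + 3,892) / 31,607 × 100 = 14,248 / 31,607 × 100 = 45.1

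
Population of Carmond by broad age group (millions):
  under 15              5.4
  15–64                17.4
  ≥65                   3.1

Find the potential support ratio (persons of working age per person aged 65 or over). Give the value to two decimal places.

Potential support ratio: 5.61

Potential support ratio = 17.4 / 3.1 = 5.61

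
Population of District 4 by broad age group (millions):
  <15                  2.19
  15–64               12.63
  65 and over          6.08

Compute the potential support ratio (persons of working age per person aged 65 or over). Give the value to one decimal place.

Potential support ratio: 2.1

Potential support ratio = 12.63 / 6.08 = 2.1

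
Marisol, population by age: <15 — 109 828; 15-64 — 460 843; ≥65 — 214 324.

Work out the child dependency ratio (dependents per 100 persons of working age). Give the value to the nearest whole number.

Youth dependency ratio: 24

Youth dependency ratio = 109 828 / 460 843 × 100 = 24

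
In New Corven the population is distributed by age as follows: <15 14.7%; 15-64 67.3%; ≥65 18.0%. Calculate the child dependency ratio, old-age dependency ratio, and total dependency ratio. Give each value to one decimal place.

Youth dependency ratio = 14.7 / 67.3 × 100 = 21.8
Old-age dependency ratio = 18.0 / 67.3 × 100 = 26.7
Total dependency ratio = (14.7 + 18.0) / 67.3 × 100 = 32.7 / 67.3 × 100 = 48.6

Youth dependency ratio: 21.8
Old-age dependency ratio: 26.7
Total dependency ratio: 48.6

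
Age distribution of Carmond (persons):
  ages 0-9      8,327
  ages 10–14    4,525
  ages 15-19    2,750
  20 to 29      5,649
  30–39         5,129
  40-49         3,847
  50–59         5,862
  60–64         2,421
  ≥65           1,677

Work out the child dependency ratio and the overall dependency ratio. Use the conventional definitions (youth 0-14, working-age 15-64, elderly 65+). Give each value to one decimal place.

Youth dependency ratio: 50.1
Total dependency ratio: 56.6

0–14: 8,327 + 4,525 = 12,852
15–64: 2,750 + 5,649 + 5,129 + 3,847 + 5,862 + 2,421 = 25,658
65+: 1,677
Youth dependency ratio = 12,852 / 25,658 × 100 = 50.1
Total dependency ratio = (12,852 + 1,677) / 25,658 × 100 = 14,529 / 25,658 × 100 = 56.6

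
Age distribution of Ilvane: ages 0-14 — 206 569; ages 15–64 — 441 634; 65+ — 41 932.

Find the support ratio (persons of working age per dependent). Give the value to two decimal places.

Support ratio = 441 634 / (206 569 + 41 932) = 441 634 / 248 501 = 1.78

Support ratio: 1.78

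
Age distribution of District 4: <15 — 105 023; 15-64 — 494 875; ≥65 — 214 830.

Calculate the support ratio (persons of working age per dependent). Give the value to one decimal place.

Support ratio: 1.5

Support ratio = 494 875 / (105 023 + 214 830) = 494 875 / 319 853 = 1.5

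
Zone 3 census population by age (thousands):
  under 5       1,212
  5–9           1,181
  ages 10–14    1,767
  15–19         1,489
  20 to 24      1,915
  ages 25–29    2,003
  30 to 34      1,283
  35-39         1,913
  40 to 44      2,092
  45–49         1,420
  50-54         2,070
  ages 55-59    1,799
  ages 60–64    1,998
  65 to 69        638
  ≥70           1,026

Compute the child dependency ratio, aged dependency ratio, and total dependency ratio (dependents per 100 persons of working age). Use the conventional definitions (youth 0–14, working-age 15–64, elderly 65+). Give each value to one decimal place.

Youth dependency ratio: 23.1
Old-age dependency ratio: 9.3
Total dependency ratio: 32.4

0–14: 1,212 + 1,181 + 1,767 = 4,160
15–64: 1,489 + 1,915 + 2,003 + 1,283 + 1,913 + 2,092 + 1,420 + 2,070 + 1,799 + 1,998 = 17,982
65+: 638 + 1,026 = 1,664
Youth dependency ratio = 4,160 / 17,982 × 100 = 23.1
Old-age dependency ratio = 1,664 / 17,982 × 100 = 9.3
Total dependency ratio = (4,160 + 1,664) / 17,982 × 100 = 5,824 / 17,982 × 100 = 32.4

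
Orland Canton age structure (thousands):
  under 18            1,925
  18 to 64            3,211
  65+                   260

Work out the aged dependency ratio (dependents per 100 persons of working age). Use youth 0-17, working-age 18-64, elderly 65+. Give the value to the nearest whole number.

Old-age dependency ratio = 260 / 3,211 × 100 = 8

Old-age dependency ratio: 8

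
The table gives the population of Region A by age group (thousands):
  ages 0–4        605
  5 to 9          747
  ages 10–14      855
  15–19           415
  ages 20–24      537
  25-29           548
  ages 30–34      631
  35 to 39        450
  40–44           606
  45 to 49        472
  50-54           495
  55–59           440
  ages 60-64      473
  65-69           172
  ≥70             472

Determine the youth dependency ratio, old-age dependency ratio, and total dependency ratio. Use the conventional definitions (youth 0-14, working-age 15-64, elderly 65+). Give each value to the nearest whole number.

0–14: 605 + 747 + 855 = 2,207
15–64: 415 + 537 + 548 + 631 + 450 + 606 + 472 + 495 + 440 + 473 = 5,067
65+: 172 + 472 = 644
Youth dependency ratio = 2,207 / 5,067 × 100 = 44
Old-age dependency ratio = 644 / 5,067 × 100 = 13
Total dependency ratio = (2,207 + 644) / 5,067 × 100 = 2,851 / 5,067 × 100 = 56

Youth dependency ratio: 44
Old-age dependency ratio: 13
Total dependency ratio: 56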